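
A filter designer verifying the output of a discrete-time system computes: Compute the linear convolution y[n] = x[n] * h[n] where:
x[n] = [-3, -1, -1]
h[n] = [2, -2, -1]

y[n] = sum_k x[k]*h[n-k]. Output length = len(x) + len(h) - 1 = 3 + 3 - 1 = 5.
y[0] = -3*2 = -6
y[1] = -1*2 + -3*-2 = 4
y[2] = -1*2 + -1*-2 + -3*-1 = 3
y[3] = -1*-2 + -1*-1 = 3
y[4] = -1*-1 = 1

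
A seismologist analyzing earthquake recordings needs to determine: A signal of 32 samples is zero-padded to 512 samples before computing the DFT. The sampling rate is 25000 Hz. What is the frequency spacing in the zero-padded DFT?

Original DFT: N = 32, resolution = f_s/N = 25000/32 = 3125/4 Hz
Zero-padded DFT: N = 512, resolution = f_s/N = 25000/512 = 3125/64 Hz
Zero-padding interpolates the spectrum (finer frequency grid)
but does NOT improve the true spectral resolution (ability to resolve close frequencies).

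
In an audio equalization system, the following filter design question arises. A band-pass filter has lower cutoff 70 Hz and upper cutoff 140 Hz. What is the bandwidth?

Bandwidth = f_high - f_low
= 140 Hz - 70 Hz = 70 Hz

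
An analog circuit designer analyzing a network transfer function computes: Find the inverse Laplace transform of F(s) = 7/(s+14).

Standard pair: k/(s+a) <-> k*e^(-at)*u(t)
With k=7, a=14: f(t) = 7*e^(-14t)*u(t)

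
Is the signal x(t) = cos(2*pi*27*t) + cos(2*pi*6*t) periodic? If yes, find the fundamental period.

f1 = 27 Hz, f2 = 6 Hz
Period T1 = 1/27, T2 = 1/6
Ratio T1/T2 = 6/27, which is rational.
The signal is periodic with fundamental period T = 1/GCD(27,6) = 1/3 s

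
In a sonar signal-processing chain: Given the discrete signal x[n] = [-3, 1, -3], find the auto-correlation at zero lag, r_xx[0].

The auto-correlation at zero lag r_xx[0] equals the signal energy.
r_xx[0] = sum of x[n]^2 = (-3)^2 + 1^2 + (-3)^2
= 9 + 1 + 9 = 19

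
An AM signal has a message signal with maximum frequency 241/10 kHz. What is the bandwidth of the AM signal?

In AM (double-sideband), the bandwidth is twice the message frequency.
BW = 2 * f_m = 2 * 241/10 kHz = 241/5 kHz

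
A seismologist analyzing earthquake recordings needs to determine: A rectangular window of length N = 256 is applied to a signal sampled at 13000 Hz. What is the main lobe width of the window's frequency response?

For a rectangular window of length N,
the main lobe width in frequency is 2*f_s/N.
= 2*13000/256 = 1625/16 Hz
This determines the minimum frequency separation for resolving two sinusoids.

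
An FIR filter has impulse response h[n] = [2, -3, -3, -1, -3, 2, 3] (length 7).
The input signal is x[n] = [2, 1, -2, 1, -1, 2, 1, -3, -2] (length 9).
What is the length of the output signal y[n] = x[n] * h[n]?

For linear convolution, the output length is:
len(y) = len(x) + len(h) - 1 = 9 + 7 - 1 = 15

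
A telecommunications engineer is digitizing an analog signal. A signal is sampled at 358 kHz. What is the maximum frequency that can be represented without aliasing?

The maximum frequency that can be represented without aliasing
is the Nyquist frequency: f_max = f_s / 2 = 358 kHz / 2 = 179 kHz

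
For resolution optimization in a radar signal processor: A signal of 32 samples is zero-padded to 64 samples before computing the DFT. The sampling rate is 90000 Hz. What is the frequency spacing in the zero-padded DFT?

Original DFT: N = 32, resolution = f_s/N = 90000/32 = 5625/2 Hz
Zero-padded DFT: N = 64, resolution = f_s/N = 90000/64 = 5625/4 Hz
Zero-padding interpolates the spectrum (finer frequency grid)
but does NOT improve the true spectral resolution (ability to resolve close frequencies).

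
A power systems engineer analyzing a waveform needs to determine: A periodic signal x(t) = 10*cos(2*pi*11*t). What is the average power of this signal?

Average power of A*cos(wt) is A^2/2.
P = 10^2 / 2 = 100/2 = 50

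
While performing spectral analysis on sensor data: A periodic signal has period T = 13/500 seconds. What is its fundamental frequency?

The fundamental frequency is the reciprocal of the period.
f = 1/T = 1/(13/500) = 500/13 Hz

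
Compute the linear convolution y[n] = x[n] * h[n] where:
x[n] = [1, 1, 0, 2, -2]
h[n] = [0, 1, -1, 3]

y[n] = sum_k x[k]*h[n-k]. Output length = len(x) + len(h) - 1 = 5 + 4 - 1 = 8.
y[0] = 1*0 = 0
y[1] = 1*0 + 1*1 = 1
y[2] = 0*0 + 1*1 + 1*-1 = 0
y[3] = 2*0 + 0*1 + 1*-1 + 1*3 = 2
y[4] = -2*0 + 2*1 + 0*-1 + 1*3 = 5
y[5] = -2*1 + 2*-1 + 0*3 = -4
y[6] = -2*-1 + 2*3 = 8
y[7] = -2*3 = -6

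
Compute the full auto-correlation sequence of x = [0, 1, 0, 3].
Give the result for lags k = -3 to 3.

r_xx[k] = sum_m x[m]*x[m+k], indexed from 0, for k = -3 to 3:
  r_xx[-3] = x[3]*x[0] = 0
  r_xx[-2] = x[2]*x[0] + x[3]*x[1] = 3
  r_xx[-1] = x[1]*x[0] + x[2]*x[1] + x[3]*x[2] = 0
  r_xx[0] = x[0]*x[0] + x[1]*x[1] + x[2]*x[2] + x[3]*x[3] = 10
  r_xx[1] = x[0]*x[1] + x[1]*x[2] + x[2]*x[3] = 0
  r_xx[2] = x[0]*x[2] + x[1]*x[3] = 3
  r_xx[3] = x[0]*x[3] = 0
r_xx = [0, 3, 0, 10, 0, 3, 0]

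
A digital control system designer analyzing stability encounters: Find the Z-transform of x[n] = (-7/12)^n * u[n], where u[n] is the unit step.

The Z-transform of a^n * u[n] is z/(z-a) for |z| > |a|.
Here a = -7/12, so X(z) = z/(z - (-7/12)) = 12z/(12z + 7)
ROC: |z| > 7/12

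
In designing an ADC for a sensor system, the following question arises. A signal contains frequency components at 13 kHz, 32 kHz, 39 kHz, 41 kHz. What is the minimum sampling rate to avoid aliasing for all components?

The highest frequency component is f_max = 41 kHz.
Nyquist rate = 2 * f_max = 2 * 41 kHz = 82 kHz.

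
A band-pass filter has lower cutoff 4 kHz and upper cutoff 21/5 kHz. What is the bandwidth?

Bandwidth = f_high - f_low
= 21/5 kHz - 4 kHz = 1/5 kHz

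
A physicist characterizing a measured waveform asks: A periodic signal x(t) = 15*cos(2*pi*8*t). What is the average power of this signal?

Average power of A*cos(wt) is A^2/2.
P = 15^2 / 2 = 225/2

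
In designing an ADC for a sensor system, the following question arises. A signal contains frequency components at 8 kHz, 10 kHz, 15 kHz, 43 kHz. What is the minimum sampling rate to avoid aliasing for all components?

The highest frequency component is f_max = 43 kHz.
Nyquist rate = 2 * f_max = 2 * 43 kHz = 86 kHz.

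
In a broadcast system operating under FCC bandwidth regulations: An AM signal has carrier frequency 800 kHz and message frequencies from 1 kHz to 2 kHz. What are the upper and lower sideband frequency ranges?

Upper sideband (USB) = fc + [fm_low, fm_high] = 800 + [1, 2] = [801, 802] kHz
Lower sideband (LSB) = fc - [fm_high, fm_low] = 800 - [2, 1] = [798, 799] kHz
Total occupied spectrum: 798 kHz to 802 kHz (plus carrier at 800 kHz)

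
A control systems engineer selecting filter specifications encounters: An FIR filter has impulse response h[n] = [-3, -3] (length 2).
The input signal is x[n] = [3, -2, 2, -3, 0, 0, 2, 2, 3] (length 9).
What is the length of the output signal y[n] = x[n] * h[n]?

For linear convolution, the output length is:
len(y) = len(x) + len(h) - 1 = 9 + 2 - 1 = 10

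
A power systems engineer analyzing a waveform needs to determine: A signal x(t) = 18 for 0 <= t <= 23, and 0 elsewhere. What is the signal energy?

Energy = integral of |x(t)|^2 dt over the signal duration
= 18^2 * 23 = 324 * 23 = 7452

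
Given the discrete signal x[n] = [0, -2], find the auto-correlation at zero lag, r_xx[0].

The auto-correlation at zero lag r_xx[0] equals the signal energy.
r_xx[0] = sum of x[n]^2 = 0^2 + (-2)^2
= 0 + 4 = 4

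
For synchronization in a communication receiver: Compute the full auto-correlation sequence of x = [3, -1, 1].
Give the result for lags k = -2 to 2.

r_xx[k] = sum_m x[m]*x[m+k], indexed from 0, for k = -2 to 2:
  r_xx[-2] = x[2]*x[0] = 3
  r_xx[-1] = x[1]*x[0] + x[2]*x[1] = -4
  r_xx[0] = x[0]*x[0] + x[1]*x[1] + x[2]*x[2] = 11
  r_xx[1] = x[0]*x[1] + x[1]*x[2] = -4
  r_xx[2] = x[0]*x[2] = 3
r_xx = [3, -4, 11, -4, 3]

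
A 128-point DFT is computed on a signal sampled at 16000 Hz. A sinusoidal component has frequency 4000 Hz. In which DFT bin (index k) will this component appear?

DFT frequency resolution = f_s/N = 16000/128 = 125 Hz
Bin index k = f_signal / resolution = 4000 / 125 = 32
The signal frequency 4000 Hz falls in DFT bin k = 32.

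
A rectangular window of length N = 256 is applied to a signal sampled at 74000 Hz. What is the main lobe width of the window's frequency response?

For a rectangular window of length N,
the main lobe width in frequency is 2*f_s/N.
= 2*74000/256 = 4625/8 Hz
This determines the minimum frequency separation for resolving two sinusoids.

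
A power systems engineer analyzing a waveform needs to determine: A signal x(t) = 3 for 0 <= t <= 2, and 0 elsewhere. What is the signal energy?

Energy = integral of |x(t)|^2 dt over the signal duration
= 3^2 * 2 = 9 * 2 = 18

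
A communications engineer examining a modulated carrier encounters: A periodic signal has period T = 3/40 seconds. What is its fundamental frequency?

The fundamental frequency is the reciprocal of the period.
f = 1/T = 1/(3/40) = 40/3 Hz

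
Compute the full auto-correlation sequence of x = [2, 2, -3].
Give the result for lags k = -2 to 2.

r_xx[k] = sum_m x[m]*x[m+k], indexed from 0, for k = -2 to 2:
  r_xx[-2] = x[2]*x[0] = -6
  r_xx[-1] = x[1]*x[0] + x[2]*x[1] = -2
  r_xx[0] = x[0]*x[0] + x[1]*x[1] + x[2]*x[2] = 17
  r_xx[1] = x[0]*x[1] + x[1]*x[2] = -2
  r_xx[2] = x[0]*x[2] = -6
r_xx = [-6, -2, 17, -2, -6]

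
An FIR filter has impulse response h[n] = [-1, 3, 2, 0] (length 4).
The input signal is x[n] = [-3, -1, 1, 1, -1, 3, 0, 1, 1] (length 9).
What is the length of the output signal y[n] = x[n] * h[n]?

For linear convolution, the output length is:
len(y) = len(x) + len(h) - 1 = 9 + 4 - 1 = 12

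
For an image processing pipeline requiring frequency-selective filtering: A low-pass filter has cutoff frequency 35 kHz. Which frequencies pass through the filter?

A low-pass filter passes all frequencies below the cutoff frequency 35 kHz and attenuates higher frequencies.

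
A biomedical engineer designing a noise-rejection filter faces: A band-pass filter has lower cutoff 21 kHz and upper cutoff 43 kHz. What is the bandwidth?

Bandwidth = f_high - f_low
= 43 kHz - 21 kHz = 22 kHz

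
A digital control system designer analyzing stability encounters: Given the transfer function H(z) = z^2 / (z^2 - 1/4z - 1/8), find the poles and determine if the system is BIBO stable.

Poles are roots of the denominator: z^2 - 1/4z - 1/8 = 0.
Quadratic formula: z = [-(-1/4) +/- sqrt((-1/4)^2 - 4*(-1/8))] / 2
Discriminant = 1/16 + 1/2 = 9/16; sqrt = 3/4.
z = (1/4 +/- 3/4) / 2 => z = 1/2 or z = -1/4.
|p1| = 1/4, |p2| = 1/2.
For BIBO stability, all poles must lie inside the unit circle (|p| < 1).
System is STABLE since both |p| < 1.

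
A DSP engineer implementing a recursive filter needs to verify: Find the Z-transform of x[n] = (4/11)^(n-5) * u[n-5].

Time-shifting property: if X(z) = Z{x[n]}, then Z{x[n-d]} = z^(-d) * X(z)
X(z) = z/(z - 4/11) for x[n] = (4/11)^n * u[n]
Z{x[n-5]} = z^(-5) * z/(z - 4/11) = z^(-4)/(z - 4/11)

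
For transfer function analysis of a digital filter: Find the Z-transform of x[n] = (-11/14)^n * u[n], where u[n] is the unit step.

The Z-transform of a^n * u[n] is z/(z-a) for |z| > |a|.
Here a = -11/14, so X(z) = z/(z - (-11/14)) = 14z/(14z + 11)
ROC: |z| > 11/14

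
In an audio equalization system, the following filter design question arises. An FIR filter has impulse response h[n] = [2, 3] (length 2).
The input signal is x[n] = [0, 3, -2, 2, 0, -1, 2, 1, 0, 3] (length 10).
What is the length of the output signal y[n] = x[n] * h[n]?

For linear convolution, the output length is:
len(y) = len(x) + len(h) - 1 = 10 + 2 - 1 = 11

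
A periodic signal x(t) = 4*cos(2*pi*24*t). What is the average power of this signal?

Average power of A*cos(wt) is A^2/2.
P = 4^2 / 2 = 16/2 = 8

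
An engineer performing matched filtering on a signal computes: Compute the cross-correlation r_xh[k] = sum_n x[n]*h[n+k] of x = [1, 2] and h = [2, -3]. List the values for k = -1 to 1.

Both sequences indexed from 0 and zero outside their support.
Lags with overlap: k = -1 to 1.
  r_xh[-1] = x[1]*h[0] = 4
  r_xh[0] = x[0]*h[0] + x[1]*h[1] = -4
  r_xh[1] = x[0]*h[1] = -3
r_xh = [4, -4, -3] (for k = -1, ..., 1)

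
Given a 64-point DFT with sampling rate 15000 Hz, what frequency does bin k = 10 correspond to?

The frequency of DFT bin k is: f_k = k * f_s / N
f_10 = 10 * 15000 / 64 = 9375/4 Hz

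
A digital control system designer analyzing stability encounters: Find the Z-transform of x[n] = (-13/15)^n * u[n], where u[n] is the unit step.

The Z-transform of a^n * u[n] is z/(z-a) for |z| > |a|.
Here a = -13/15, so X(z) = z/(z - (-13/15)) = 15z/(15z + 13)
ROC: |z| > 13/15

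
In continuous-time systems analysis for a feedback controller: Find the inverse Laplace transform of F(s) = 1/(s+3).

Standard pair: k/(s+a) <-> k*e^(-at)*u(t)
With k=1, a=3: f(t) = e^(-3t)*u(t)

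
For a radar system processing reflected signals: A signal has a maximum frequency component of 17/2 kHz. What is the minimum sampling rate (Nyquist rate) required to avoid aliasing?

By the Nyquist-Shannon sampling theorem,
the minimum sampling rate (Nyquist rate) must be at least 2 * f_max.
Nyquist rate = 2 * 17/2 kHz = 17 kHz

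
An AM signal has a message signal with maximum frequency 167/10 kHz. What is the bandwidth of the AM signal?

In AM (double-sideband), the bandwidth is twice the message frequency.
BW = 2 * f_m = 2 * 167/10 kHz = 167/5 kHz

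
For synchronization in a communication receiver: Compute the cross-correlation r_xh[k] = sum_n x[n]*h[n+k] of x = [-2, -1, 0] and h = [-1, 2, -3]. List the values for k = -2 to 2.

Both sequences indexed from 0 and zero outside their support.
Lags with overlap: k = -2 to 2.
  r_xh[-2] = x[2]*h[0] = 0
  r_xh[-1] = x[1]*h[0] + x[2]*h[1] = 1
  r_xh[0] = x[0]*h[0] + x[1]*h[1] + x[2]*h[2] = 0
  r_xh[1] = x[0]*h[1] + x[1]*h[2] = -1
  r_xh[2] = x[0]*h[2] = 6
r_xh = [0, 1, 0, -1, 6] (for k = -2, ..., 2)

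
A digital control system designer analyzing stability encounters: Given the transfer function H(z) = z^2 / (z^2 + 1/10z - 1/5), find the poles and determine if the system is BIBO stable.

Poles are roots of the denominator: z^2 + 1/10z - 1/5 = 0.
Quadratic formula: z = [-(1/10) +/- sqrt((1/10)^2 - 4*(-1/5))] / 2
Discriminant = 1/100 + 4/5 = 81/100; sqrt = 9/10.
z = (-1/10 +/- 9/10) / 2 => z = 2/5 or z = -1/2.
|p1| = 1/2, |p2| = 2/5.
For BIBO stability, all poles must lie inside the unit circle (|p| < 1).
System is STABLE since both |p| < 1.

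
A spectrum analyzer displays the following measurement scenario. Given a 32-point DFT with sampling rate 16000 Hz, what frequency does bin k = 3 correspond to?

The frequency of DFT bin k is: f_k = k * f_s / N
f_3 = 3 * 16000 / 32 = 1500 Hz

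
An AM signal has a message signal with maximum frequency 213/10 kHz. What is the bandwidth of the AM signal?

In AM (double-sideband), the bandwidth is twice the message frequency.
BW = 2 * f_m = 2 * 213/10 kHz = 213/5 kHz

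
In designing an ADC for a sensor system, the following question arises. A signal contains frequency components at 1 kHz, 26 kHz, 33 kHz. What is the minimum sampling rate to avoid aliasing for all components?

The highest frequency component is f_max = 33 kHz.
Nyquist rate = 2 * f_max = 2 * 33 kHz = 66 kHz.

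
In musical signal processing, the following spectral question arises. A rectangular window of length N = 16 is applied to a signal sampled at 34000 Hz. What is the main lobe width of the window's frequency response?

For a rectangular window of length N,
the main lobe width in frequency is 2*f_s/N.
= 2*34000/16 = 4250 Hz
This determines the minimum frequency separation for resolving two sinusoids.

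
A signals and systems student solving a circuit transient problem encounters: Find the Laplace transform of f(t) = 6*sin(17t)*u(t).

Standard pair: sin(wt)*u(t) <-> w/(s^2+w^2)
With w = 17: L{6*sin(17t)*u(t)} = 102/(s^2+289)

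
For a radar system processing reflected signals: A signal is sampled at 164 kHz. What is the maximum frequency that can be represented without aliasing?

The maximum frequency that can be represented without aliasing
is the Nyquist frequency: f_max = f_s / 2 = 164 kHz / 2 = 82 kHz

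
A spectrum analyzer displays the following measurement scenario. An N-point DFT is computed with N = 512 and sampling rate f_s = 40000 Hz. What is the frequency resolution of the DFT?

DFT frequency resolution = f_s / N
= 40000 / 512 = 625/8 Hz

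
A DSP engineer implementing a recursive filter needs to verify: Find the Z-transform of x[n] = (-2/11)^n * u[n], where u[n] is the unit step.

The Z-transform of a^n * u[n] is z/(z-a) for |z| > |a|.
Here a = -2/11, so X(z) = z/(z - (-2/11)) = 11z/(11z + 2)
ROC: |z| > 2/11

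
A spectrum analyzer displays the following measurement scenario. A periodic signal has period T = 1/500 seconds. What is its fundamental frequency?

The fundamental frequency is the reciprocal of the period.
f = 1/T = 1/(1/500) = 500 Hz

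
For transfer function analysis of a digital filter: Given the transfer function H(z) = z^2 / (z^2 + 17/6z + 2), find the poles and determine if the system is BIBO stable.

Poles are roots of the denominator: z^2 + 17/6z + 2 = 0.
Quadratic formula: z = [-(17/6) +/- sqrt((17/6)^2 - 4*(2))] / 2
Discriminant = 289/36 - 8 = 1/36; sqrt = 1/6.
z = (-17/6 +/- 1/6) / 2 => z = -4/3 or z = -3/2.
|p1| = 4/3, |p2| = 3/2.
For BIBO stability, all poles must lie inside the unit circle (|p| < 1).
System is UNSTABLE since at least one |p| >= 1.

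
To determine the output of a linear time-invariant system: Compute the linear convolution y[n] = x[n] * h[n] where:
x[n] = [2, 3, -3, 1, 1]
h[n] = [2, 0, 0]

y[n] = sum_k x[k]*h[n-k]. Output length = len(x) + len(h) - 1 = 5 + 3 - 1 = 7.
y[0] = 2*2 = 4
y[1] = 3*2 + 2*0 = 6
y[2] = -3*2 + 3*0 + 2*0 = -6
y[3] = 1*2 + -3*0 + 3*0 = 2
y[4] = 1*2 + 1*0 + -3*0 = 2
y[5] = 1*0 + 1*0 = 0
y[6] = 1*0 = 0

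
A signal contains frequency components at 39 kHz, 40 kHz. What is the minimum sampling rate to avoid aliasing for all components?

The highest frequency component is f_max = 40 kHz.
Nyquist rate = 2 * f_max = 2 * 40 kHz = 80 kHz.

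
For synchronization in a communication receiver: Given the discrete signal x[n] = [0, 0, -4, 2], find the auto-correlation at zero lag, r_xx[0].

The auto-correlation at zero lag r_xx[0] equals the signal energy.
r_xx[0] = sum of x[n]^2 = 0^2 + 0^2 + (-4)^2 + 2^2
= 0 + 0 + 16 + 4 = 20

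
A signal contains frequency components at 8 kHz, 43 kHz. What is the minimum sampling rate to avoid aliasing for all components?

The highest frequency component is f_max = 43 kHz.
Nyquist rate = 2 * f_max = 2 * 43 kHz = 86 kHz.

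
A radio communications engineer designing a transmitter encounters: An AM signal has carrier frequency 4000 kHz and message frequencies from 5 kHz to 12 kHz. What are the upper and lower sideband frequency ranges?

Upper sideband (USB) = fc + [fm_low, fm_high] = 4000 + [5, 12] = [4005, 4012] kHz
Lower sideband (LSB) = fc - [fm_high, fm_low] = 4000 - [12, 5] = [3988, 3995] kHz
Total occupied spectrum: 3988 kHz to 4012 kHz (plus carrier at 4000 kHz)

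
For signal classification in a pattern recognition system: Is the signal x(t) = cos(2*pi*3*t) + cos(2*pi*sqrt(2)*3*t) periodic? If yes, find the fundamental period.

f1 = 3 Hz, f2 = 3*sqrt(2) Hz
Ratio f2/f1 = sqrt(2), which is irrational.
Since the frequency ratio is irrational, no common period exists.
The signal is not periodic.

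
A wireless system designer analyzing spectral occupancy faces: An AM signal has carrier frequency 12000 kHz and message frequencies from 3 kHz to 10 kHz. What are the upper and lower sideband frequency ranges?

Upper sideband (USB) = fc + [fm_low, fm_high] = 12000 + [3, 10] = [12003, 12010] kHz
Lower sideband (LSB) = fc - [fm_high, fm_low] = 12000 - [10, 3] = [11990, 11997] kHz
Total occupied spectrum: 11990 kHz to 12010 kHz (plus carrier at 12000 kHz)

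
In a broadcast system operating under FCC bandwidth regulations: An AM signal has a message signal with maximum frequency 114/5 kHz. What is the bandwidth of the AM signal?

In AM (double-sideband), the bandwidth is twice the message frequency.
BW = 2 * f_m = 2 * 114/5 kHz = 228/5 kHz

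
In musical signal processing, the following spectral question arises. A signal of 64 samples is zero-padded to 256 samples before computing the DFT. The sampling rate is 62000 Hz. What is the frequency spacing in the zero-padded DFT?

Original DFT: N = 64, resolution = f_s/N = 62000/64 = 3875/4 Hz
Zero-padded DFT: N = 256, resolution = f_s/N = 62000/256 = 3875/16 Hz
Zero-padding interpolates the spectrum (finer frequency grid)
but does NOT improve the true spectral resolution (ability to resolve close frequencies).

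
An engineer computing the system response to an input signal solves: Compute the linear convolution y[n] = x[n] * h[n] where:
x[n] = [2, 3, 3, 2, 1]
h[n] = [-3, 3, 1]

y[n] = sum_k x[k]*h[n-k]. Output length = len(x) + len(h) - 1 = 5 + 3 - 1 = 7.
y[0] = 2*-3 = -6
y[1] = 3*-3 + 2*3 = -3
y[2] = 3*-3 + 3*3 + 2*1 = 2
y[3] = 2*-3 + 3*3 + 3*1 = 6
y[4] = 1*-3 + 2*3 + 3*1 = 6
y[5] = 1*3 + 2*1 = 5
y[6] = 1*1 = 1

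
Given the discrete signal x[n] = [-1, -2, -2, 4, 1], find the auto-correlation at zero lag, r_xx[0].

The auto-correlation at zero lag r_xx[0] equals the signal energy.
r_xx[0] = sum of x[n]^2 = (-1)^2 + (-2)^2 + (-2)^2 + 4^2 + 1^2
= 1 + 4 + 4 + 16 + 1 = 26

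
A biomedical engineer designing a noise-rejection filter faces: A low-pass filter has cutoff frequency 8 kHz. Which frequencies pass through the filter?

A low-pass filter passes all frequencies below the cutoff frequency 8 kHz and attenuates higher frequencies.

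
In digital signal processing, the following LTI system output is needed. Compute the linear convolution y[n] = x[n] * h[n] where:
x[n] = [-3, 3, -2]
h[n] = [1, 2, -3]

y[n] = sum_k x[k]*h[n-k]. Output length = len(x) + len(h) - 1 = 3 + 3 - 1 = 5.
y[0] = -3*1 = -3
y[1] = 3*1 + -3*2 = -3
y[2] = -2*1 + 3*2 + -3*-3 = 13
y[3] = -2*2 + 3*-3 = -13
y[4] = -2*-3 = 6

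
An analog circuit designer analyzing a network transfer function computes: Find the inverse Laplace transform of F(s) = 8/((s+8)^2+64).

Standard pair: w/((s+a)^2+w^2) <-> e^(-at)*sin(wt)*u(t)
With a=8, w=8: f(t) = e^(-8t)*sin(8t)*u(t)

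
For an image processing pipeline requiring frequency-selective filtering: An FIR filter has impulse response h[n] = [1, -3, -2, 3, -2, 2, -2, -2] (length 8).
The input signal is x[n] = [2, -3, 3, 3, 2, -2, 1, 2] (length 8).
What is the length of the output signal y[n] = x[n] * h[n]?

For linear convolution, the output length is:
len(y) = len(x) + len(h) - 1 = 8 + 8 - 1 = 15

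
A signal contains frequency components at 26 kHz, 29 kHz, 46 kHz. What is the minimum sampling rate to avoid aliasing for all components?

The highest frequency component is f_max = 46 kHz.
Nyquist rate = 2 * f_max = 2 * 46 kHz = 92 kHz.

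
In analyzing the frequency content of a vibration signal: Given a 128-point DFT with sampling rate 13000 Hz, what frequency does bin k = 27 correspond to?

The frequency of DFT bin k is: f_k = k * f_s / N
f_27 = 27 * 13000 / 128 = 43875/16 Hz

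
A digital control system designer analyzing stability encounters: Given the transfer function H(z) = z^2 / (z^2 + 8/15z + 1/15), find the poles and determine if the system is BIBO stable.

Poles are roots of the denominator: z^2 + 8/15z + 1/15 = 0.
Quadratic formula: z = [-(8/15) +/- sqrt((8/15)^2 - 4*(1/15))] / 2
Discriminant = 64/225 - 4/15 = 4/225; sqrt = 2/15.
z = (-8/15 +/- 2/15) / 2 => z = -1/5 or z = -1/3.
|p1| = 1/3, |p2| = 1/5.
For BIBO stability, all poles must lie inside the unit circle (|p| < 1).
System is STABLE since both |p| < 1.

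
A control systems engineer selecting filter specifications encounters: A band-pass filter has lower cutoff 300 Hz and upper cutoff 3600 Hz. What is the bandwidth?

Bandwidth = f_high - f_low
= 3600 Hz - 300 Hz = 3300 Hz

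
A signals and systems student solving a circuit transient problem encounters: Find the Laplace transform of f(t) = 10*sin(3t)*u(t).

Standard pair: sin(wt)*u(t) <-> w/(s^2+w^2)
With w = 3: L{10*sin(3t)*u(t)} = 30/(s^2+9)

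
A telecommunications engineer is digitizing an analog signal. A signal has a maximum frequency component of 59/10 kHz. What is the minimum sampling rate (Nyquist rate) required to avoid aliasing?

By the Nyquist-Shannon sampling theorem,
the minimum sampling rate (Nyquist rate) must be at least 2 * f_max.
Nyquist rate = 2 * 59/10 kHz = 59/5 kHz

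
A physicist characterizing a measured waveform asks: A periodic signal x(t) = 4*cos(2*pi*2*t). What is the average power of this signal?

Average power of A*cos(wt) is A^2/2.
P = 4^2 / 2 = 16/2 = 8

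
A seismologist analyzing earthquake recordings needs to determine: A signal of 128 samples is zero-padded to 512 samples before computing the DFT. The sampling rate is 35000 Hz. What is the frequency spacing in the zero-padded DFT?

Original DFT: N = 128, resolution = f_s/N = 35000/128 = 4375/16 Hz
Zero-padded DFT: N = 512, resolution = f_s/N = 35000/512 = 4375/64 Hz
Zero-padding interpolates the spectrum (finer frequency grid)
but does NOT improve the true spectral resolution (ability to resolve close frequencies).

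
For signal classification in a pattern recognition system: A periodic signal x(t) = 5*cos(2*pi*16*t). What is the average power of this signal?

Average power of A*cos(wt) is A^2/2.
P = 5^2 / 2 = 25/2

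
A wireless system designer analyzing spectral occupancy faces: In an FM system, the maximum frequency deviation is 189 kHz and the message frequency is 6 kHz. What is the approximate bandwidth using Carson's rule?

Carson's rule: BW = 2*(delta_f + f_m)
= 2*(189 + 6) kHz = 390 kHz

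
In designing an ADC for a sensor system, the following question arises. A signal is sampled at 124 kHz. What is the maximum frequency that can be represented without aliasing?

The maximum frequency that can be represented without aliasing
is the Nyquist frequency: f_max = f_s / 2 = 124 kHz / 2 = 62 kHz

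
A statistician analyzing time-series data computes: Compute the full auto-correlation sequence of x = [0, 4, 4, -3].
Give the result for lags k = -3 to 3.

r_xx[k] = sum_m x[m]*x[m+k], indexed from 0, for k = -3 to 3:
  r_xx[-3] = x[3]*x[0] = 0
  r_xx[-2] = x[2]*x[0] + x[3]*x[1] = -12
  r_xx[-1] = x[1]*x[0] + x[2]*x[1] + x[3]*x[2] = 4
  r_xx[0] = x[0]*x[0] + x[1]*x[1] + x[2]*x[2] + x[3]*x[3] = 41
  r_xx[1] = x[0]*x[1] + x[1]*x[2] + x[2]*x[3] = 4
  r_xx[2] = x[0]*x[2] + x[1]*x[3] = -12
  r_xx[3] = x[0]*x[3] = 0
r_xx = [0, -12, 4, 41, 4, -12, 0]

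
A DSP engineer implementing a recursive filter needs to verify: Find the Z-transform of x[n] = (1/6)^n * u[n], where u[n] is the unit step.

The Z-transform of a^n * u[n] is z/(z-a) for |z| > |a|.
Here a = 1/6, so X(z) = z/(z - (1/6)) = 6z/(6z - 1)
ROC: |z| > 1/6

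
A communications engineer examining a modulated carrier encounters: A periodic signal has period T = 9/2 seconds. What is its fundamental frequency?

The fundamental frequency is the reciprocal of the period.
f = 1/T = 1/(9/2) = 2/9 Hz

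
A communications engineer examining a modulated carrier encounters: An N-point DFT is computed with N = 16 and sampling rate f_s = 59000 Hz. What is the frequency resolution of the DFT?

DFT frequency resolution = f_s / N
= 59000 / 16 = 7375/2 Hz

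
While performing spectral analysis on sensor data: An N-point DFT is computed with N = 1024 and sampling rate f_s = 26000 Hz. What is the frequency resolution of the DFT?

DFT frequency resolution = f_s / N
= 26000 / 1024 = 1625/64 Hz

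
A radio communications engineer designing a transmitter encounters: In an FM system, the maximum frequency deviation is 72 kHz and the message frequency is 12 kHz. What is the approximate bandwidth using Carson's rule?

Carson's rule: BW = 2*(delta_f + f_m)
= 2*(72 + 12) kHz = 168 kHz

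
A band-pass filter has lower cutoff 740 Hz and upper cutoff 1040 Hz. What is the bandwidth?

Bandwidth = f_high - f_low
= 1040 Hz - 740 Hz = 300 Hz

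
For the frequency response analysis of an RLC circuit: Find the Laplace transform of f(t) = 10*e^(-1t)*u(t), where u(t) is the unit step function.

Standard Laplace transform pair:
e^(-at)*u(t) <-> 1/(s+a)
With a = 1: L{10*e^(-1t)*u(t)} = 10/(s+1), ROC: Re(s) > -1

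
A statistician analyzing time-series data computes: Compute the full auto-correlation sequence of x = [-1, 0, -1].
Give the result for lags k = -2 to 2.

r_xx[k] = sum_m x[m]*x[m+k], indexed from 0, for k = -2 to 2:
  r_xx[-2] = x[2]*x[0] = 1
  r_xx[-1] = x[1]*x[0] + x[2]*x[1] = 0
  r_xx[0] = x[0]*x[0] + x[1]*x[1] + x[2]*x[2] = 2
  r_xx[1] = x[0]*x[1] + x[1]*x[2] = 0
  r_xx[2] = x[0]*x[2] = 1
r_xx = [1, 0, 2, 0, 1]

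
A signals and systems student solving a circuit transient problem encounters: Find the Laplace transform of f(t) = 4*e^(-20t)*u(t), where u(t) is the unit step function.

Standard Laplace transform pair:
e^(-at)*u(t) <-> 1/(s+a)
With a = 20: L{4*e^(-20t)*u(t)} = 4/(s+20), ROC: Re(s) > -20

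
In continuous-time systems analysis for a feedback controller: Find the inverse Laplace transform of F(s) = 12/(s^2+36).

Standard pair: w/(s^2+w^2) <-> sin(wt)*u(t)
Recognize w^2 = 36, so w = 6; numerator 12 = 2*6.
f(t) = 2*sin(6t)*u(t)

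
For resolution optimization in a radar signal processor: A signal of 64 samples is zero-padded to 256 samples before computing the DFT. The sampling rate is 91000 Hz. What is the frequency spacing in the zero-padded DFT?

Original DFT: N = 64, resolution = f_s/N = 91000/64 = 11375/8 Hz
Zero-padded DFT: N = 256, resolution = f_s/N = 91000/256 = 11375/32 Hz
Zero-padding interpolates the spectrum (finer frequency grid)
but does NOT improve the true spectral resolution (ability to resolve close frequencies).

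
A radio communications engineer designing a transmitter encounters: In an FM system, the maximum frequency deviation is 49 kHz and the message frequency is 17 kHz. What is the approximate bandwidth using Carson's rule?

Carson's rule: BW = 2*(delta_f + f_m)
= 2*(49 + 17) kHz = 132 kHz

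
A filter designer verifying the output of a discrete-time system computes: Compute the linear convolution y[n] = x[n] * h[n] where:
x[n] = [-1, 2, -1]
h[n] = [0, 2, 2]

y[n] = sum_k x[k]*h[n-k]. Output length = len(x) + len(h) - 1 = 3 + 3 - 1 = 5.
y[0] = -1*0 = 0
y[1] = 2*0 + -1*2 = -2
y[2] = -1*0 + 2*2 + -1*2 = 2
y[3] = -1*2 + 2*2 = 2
y[4] = -1*2 = -2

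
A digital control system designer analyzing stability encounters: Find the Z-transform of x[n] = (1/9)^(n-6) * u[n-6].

Time-shifting property: if X(z) = Z{x[n]}, then Z{x[n-d]} = z^(-d) * X(z)
X(z) = z/(z - 1/9) for x[n] = (1/9)^n * u[n]
Z{x[n-6]} = z^(-6) * z/(z - 1/9) = z^(-5)/(z - 1/9)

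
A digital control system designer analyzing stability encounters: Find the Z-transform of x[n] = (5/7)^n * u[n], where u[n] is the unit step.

The Z-transform of a^n * u[n] is z/(z-a) for |z| > |a|.
Here a = 5/7, so X(z) = z/(z - (5/7)) = 7z/(7z - 5)
ROC: |z| > 5/7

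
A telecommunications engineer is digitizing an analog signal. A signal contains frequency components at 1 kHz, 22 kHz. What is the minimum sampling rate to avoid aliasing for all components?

The highest frequency component is f_max = 22 kHz.
Nyquist rate = 2 * f_max = 2 * 22 kHz = 44 kHz.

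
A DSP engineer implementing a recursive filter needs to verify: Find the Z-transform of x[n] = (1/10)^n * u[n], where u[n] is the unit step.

The Z-transform of a^n * u[n] is z/(z-a) for |z| > |a|.
Here a = 1/10, so X(z) = z/(z - (1/10)) = 10z/(10z - 1)
ROC: |z| > 1/10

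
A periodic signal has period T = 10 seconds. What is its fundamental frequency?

The fundamental frequency is the reciprocal of the period.
f = 1/T = 1/(10) = 1/10 Hz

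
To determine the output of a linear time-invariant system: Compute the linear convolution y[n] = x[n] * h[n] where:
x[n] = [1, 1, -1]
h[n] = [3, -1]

y[n] = sum_k x[k]*h[n-k]. Output length = len(x) + len(h) - 1 = 3 + 2 - 1 = 4.
y[0] = 1*3 = 3
y[1] = 1*3 + 1*-1 = 2
y[2] = -1*3 + 1*-1 = -4
y[3] = -1*-1 = 1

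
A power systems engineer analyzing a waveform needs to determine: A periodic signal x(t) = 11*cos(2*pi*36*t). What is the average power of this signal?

Average power of A*cos(wt) is A^2/2.
P = 11^2 / 2 = 121/2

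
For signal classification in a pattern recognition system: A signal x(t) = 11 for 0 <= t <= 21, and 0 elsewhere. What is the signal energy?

Energy = integral of |x(t)|^2 dt over the signal duration
= 11^2 * 21 = 121 * 21 = 2541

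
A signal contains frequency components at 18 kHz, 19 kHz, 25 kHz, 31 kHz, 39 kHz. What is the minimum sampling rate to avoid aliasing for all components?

The highest frequency component is f_max = 39 kHz.
Nyquist rate = 2 * f_max = 2 * 39 kHz = 78 kHz.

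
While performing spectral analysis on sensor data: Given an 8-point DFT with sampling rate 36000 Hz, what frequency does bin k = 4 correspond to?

The frequency of DFT bin k is: f_k = k * f_s / N
f_4 = 4 * 36000 / 8 = 18000 Hz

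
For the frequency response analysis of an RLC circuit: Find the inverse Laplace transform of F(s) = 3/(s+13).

Standard pair: k/(s+a) <-> k*e^(-at)*u(t)
With k=3, a=13: f(t) = 3*e^(-13t)*u(t)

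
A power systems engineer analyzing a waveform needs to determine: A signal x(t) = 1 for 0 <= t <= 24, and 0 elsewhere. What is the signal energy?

Energy = integral of |x(t)|^2 dt over the signal duration
= 1^2 * 24 = 1 * 24 = 24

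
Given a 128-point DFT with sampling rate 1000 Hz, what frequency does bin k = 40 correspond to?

The frequency of DFT bin k is: f_k = k * f_s / N
f_40 = 40 * 1000 / 128 = 625/2 Hz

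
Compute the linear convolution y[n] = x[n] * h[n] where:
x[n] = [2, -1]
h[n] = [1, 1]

y[n] = sum_k x[k]*h[n-k]. Output length = len(x) + len(h) - 1 = 2 + 2 - 1 = 3.
y[0] = 2*1 = 2
y[1] = -1*1 + 2*1 = 1
y[2] = -1*1 = -1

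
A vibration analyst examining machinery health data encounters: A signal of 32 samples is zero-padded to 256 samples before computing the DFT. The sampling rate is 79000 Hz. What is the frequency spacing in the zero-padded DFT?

Original DFT: N = 32, resolution = f_s/N = 79000/32 = 9875/4 Hz
Zero-padded DFT: N = 256, resolution = f_s/N = 79000/256 = 9875/32 Hz
Zero-padding interpolates the spectrum (finer frequency grid)
but does NOT improve the true spectral resolution (ability to resolve close frequencies).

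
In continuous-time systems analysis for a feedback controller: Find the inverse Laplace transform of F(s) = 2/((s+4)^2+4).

Standard pair: w/((s+a)^2+w^2) <-> e^(-at)*sin(wt)*u(t)
With a=4, w=2: f(t) = e^(-4t)*sin(2t)*u(t)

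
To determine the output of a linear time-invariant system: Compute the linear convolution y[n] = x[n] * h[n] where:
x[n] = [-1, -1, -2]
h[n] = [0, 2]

y[n] = sum_k x[k]*h[n-k]. Output length = len(x) + len(h) - 1 = 3 + 2 - 1 = 4.
y[0] = -1*0 = 0
y[1] = -1*0 + -1*2 = -2
y[2] = -2*0 + -1*2 = -2
y[3] = -2*2 = -4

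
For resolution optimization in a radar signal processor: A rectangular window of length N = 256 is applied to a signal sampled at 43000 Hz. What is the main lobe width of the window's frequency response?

For a rectangular window of length N,
the main lobe width in frequency is 2*f_s/N.
= 2*43000/256 = 5375/16 Hz
This determines the minimum frequency separation for resolving two sinusoids.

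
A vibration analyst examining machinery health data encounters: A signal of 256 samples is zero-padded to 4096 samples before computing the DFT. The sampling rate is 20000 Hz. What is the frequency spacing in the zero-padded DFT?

Original DFT: N = 256, resolution = f_s/N = 20000/256 = 625/8 Hz
Zero-padded DFT: N = 4096, resolution = f_s/N = 20000/4096 = 625/128 Hz
Zero-padding interpolates the spectrum (finer frequency grid)
but does NOT improve the true spectral resolution (ability to resolve close frequencies).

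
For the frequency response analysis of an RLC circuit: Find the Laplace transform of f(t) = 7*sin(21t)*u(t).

Standard pair: sin(wt)*u(t) <-> w/(s^2+w^2)
With w = 21: L{7*sin(21t)*u(t)} = 147/(s^2+441)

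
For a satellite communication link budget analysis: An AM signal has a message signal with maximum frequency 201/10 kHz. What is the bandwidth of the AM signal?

In AM (double-sideband), the bandwidth is twice the message frequency.
BW = 2 * f_m = 2 * 201/10 kHz = 201/5 kHz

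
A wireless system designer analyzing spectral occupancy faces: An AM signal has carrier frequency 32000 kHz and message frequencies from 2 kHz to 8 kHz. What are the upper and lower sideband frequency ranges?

Upper sideband (USB) = fc + [fm_low, fm_high] = 32000 + [2, 8] = [32002, 32008] kHz
Lower sideband (LSB) = fc - [fm_high, fm_low] = 32000 - [8, 2] = [31992, 31998] kHz
Total occupied spectrum: 31992 kHz to 32008 kHz (plus carrier at 32000 kHz)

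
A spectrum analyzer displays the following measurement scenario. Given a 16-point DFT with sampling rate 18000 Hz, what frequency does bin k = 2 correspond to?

The frequency of DFT bin k is: f_k = k * f_s / N
f_2 = 2 * 18000 / 16 = 2250 Hz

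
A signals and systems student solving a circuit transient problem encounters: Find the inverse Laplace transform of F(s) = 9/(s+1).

Standard pair: k/(s+a) <-> k*e^(-at)*u(t)
With k=9, a=1: f(t) = 9*e^(-t)*u(t)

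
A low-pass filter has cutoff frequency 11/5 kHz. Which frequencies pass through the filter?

A low-pass filter passes all frequencies below the cutoff frequency 11/5 kHz and attenuates higher frequencies.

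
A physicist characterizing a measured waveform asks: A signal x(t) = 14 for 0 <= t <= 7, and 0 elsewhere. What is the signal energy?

Energy = integral of |x(t)|^2 dt over the signal duration
= 14^2 * 7 = 196 * 7 = 1372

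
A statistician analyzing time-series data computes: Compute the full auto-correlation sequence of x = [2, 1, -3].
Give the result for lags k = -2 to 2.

r_xx[k] = sum_m x[m]*x[m+k], indexed from 0, for k = -2 to 2:
  r_xx[-2] = x[2]*x[0] = -6
  r_xx[-1] = x[1]*x[0] + x[2]*x[1] = -1
  r_xx[0] = x[0]*x[0] + x[1]*x[1] + x[2]*x[2] = 14
  r_xx[1] = x[0]*x[1] + x[1]*x[2] = -1
  r_xx[2] = x[0]*x[2] = -6
r_xx = [-6, -1, 14, -1, -6]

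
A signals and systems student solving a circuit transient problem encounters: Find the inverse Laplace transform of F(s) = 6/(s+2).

Standard pair: k/(s+a) <-> k*e^(-at)*u(t)
With k=6, a=2: f(t) = 6*e^(-2t)*u(t)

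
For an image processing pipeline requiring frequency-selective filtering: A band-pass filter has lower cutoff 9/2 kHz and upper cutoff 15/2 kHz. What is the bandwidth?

Bandwidth = f_high - f_low
= 15/2 kHz - 9/2 kHz = 3 kHz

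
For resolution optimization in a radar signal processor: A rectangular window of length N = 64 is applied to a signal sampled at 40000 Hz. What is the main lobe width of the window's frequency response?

For a rectangular window of length N,
the main lobe width in frequency is 2*f_s/N.
= 2*40000/64 = 1250 Hz
This determines the minimum frequency separation for resolving two sinusoids.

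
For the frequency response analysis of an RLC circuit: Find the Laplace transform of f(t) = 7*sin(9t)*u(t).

Standard pair: sin(wt)*u(t) <-> w/(s^2+w^2)
With w = 9: L{7*sin(9t)*u(t)} = 63/(s^2+81)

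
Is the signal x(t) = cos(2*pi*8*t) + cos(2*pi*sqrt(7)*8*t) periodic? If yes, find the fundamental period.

f1 = 8 Hz, f2 = 8*sqrt(7) Hz
Ratio f2/f1 = sqrt(7), which is irrational.
Since the frequency ratio is irrational, no common period exists.
The signal is not periodic.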